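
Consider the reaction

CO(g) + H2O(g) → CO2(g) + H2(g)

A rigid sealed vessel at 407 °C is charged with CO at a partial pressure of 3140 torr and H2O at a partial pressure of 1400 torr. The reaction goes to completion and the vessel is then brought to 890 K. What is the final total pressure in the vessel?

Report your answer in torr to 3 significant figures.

At constant V, partial pressures at 407 °C are proportional to moles, so apply stoichiometry directly to pressures.
P(H2O) required for 3140 torr of CO = (1/1) × 3140 = 3140 torr; available 1400 torr, so H2O is limiting.
P(CO) remaining = 3140 − (1/1) × 1400 = 1740 torr
P(gaseous products) = (1+1)/1 × 1400 = 2800 torr
P_total at 407 °C = 1740 + 2800 = 4540 torr
Scaling to 890 K: P = 4540 × 890/680.15 = 5941 torr

5940 torr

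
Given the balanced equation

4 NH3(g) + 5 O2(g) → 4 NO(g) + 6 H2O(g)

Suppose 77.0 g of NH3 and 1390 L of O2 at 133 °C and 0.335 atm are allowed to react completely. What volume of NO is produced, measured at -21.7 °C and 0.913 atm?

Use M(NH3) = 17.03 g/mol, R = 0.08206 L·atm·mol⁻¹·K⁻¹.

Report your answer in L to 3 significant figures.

102 L

n(NH3) = 77.0 / 17.03 = 4.521 mol
n(O2) = PV/RT = (0.335 × 1390) / (0.08206 × 406.15) = 13.97 mol
For 4.521 mol NH3, stoichiometry requires (5/4) × 4.521 = 5.651 mol O2; 13.97 mol is available, so NH3 is limiting.
n(NO) = (4/4) × 4.521 = 4.521 mol
V(NO) = nRT/P = 4.521 × 0.08206 × 251.45 / 0.913 = 102.2 L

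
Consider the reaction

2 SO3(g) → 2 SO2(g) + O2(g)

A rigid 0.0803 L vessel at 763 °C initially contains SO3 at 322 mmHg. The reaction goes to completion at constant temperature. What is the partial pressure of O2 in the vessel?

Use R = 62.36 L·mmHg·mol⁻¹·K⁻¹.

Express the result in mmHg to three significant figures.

n(SO3)₀ = PV/RT = (322 × 0.0803) / (62.36 × 1036.15) = 0.0004002 mol
n(O2) = (1/2) × 0.0004002 = 0.0002001 mol
P(O2) = nRT/V = 0.0002001 × 62.36 × 1036.15 / 0.0803 = 161.0 mmHg

161 mmHg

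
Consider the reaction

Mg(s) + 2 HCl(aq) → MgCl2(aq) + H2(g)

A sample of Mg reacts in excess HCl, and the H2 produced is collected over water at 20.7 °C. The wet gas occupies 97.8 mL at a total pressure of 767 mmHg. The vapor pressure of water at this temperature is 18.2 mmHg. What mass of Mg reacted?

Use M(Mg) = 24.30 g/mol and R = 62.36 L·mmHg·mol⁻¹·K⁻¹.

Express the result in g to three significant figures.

0.0971 g

P(H2) = 767 − 18.2 = 748.8 mmHg
n(H2) = PV/RT = (748.8 × 0.09780) / (62.36 × 293.85) = 0.003996 mol
n(Mg) = (1/1) × 0.003996 = 0.003996 mol
m(Mg) = 0.003996 × 24.30 = 0.09710 g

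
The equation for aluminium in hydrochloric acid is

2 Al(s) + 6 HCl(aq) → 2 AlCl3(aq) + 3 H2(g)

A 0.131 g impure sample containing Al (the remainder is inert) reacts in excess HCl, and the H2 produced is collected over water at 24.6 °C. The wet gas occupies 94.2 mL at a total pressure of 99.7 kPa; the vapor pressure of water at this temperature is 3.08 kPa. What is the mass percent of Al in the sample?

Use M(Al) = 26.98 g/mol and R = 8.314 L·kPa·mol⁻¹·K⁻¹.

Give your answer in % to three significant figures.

50.5 %

P(H2) = 99.7 − 3.08 = 96.62 kPa
n(H2) = PV/RT = (96.62 × 0.09420) / (8.314 × 297.75) = 0.003677 mol
n(Al) = (2/3) × 0.003677 = 0.002451 mol
m(Al) = 0.002451 × 26.98 = 0.06613 g
%Al = 0.06613 / 0.131 × 100 = 50.48%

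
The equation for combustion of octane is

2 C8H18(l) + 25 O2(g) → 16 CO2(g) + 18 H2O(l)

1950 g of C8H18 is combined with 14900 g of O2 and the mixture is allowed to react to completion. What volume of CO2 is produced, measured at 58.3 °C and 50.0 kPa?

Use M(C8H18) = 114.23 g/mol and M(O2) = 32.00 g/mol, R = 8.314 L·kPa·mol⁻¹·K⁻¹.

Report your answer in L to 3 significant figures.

7530 L

n(C8H18) = 1950 / 114.23 = 17.07 mol
n(O2) = 14900 / 32.00 = 465.6 mol
For 17.07 mol C8H18, stoichiometry requires (25/2) × 17.07 = 213.4 mol O2; 465.6 mol is available, so C8H18 is limiting.
n(CO2) = (16/2) × 17.07 = 136.6 mol
V(CO2) = nRT/P = 136.6 × 8.314 × 331.45 / 50.0 = 7529 L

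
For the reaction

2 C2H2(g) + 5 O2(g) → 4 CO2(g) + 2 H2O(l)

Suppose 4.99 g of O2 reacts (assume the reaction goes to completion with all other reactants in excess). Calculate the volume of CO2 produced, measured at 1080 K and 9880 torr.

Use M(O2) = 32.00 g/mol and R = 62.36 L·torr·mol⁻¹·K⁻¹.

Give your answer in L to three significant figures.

n(O2) = 4.990 / 32.00 = 0.1559 mol
n(CO2) = (4/5) × 0.1559 = 0.1247 mol
V = nRT/P = 0.1247 × 62.36 × 1080 / 9880 = 0.8500 L

0.850 L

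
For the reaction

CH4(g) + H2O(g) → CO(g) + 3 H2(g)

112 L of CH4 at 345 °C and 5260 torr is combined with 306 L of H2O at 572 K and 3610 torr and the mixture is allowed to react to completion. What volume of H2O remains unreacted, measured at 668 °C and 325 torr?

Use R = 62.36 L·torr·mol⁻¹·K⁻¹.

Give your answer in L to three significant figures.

2830 L

n(CH4) = PV/RT = (5260 × 112) / (62.36 × 618.15) = 15.28 mol
n(H2O) = PV/RT = (3610 × 306) / (62.36 × 572) = 30.97 mol
For 15.28 mol CH4, stoichiometry requires (1/1) × 15.28 = 15.28 mol H2O; 30.97 mol is available, so CH4 is limiting.
n(H2O) consumed = (1/1) × 15.28 = 15.28 mol; remaining = 30.97 − 15.28 = 15.69 mol
V(H2O) = nRT/P = 15.69 × 62.36 × 941.15 / 325 = 2833 L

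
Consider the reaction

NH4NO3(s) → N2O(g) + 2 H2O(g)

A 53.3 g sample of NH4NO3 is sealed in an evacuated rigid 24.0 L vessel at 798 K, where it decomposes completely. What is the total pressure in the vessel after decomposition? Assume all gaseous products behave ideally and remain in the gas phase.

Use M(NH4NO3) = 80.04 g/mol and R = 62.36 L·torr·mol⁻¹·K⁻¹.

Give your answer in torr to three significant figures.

4140 torr

n(NH4NO3) = 53.3 / 80.04 = 0.6659 mol
n(gas produced) = (3/1) × 0.6659 = 1.998 mol
P = nRT/V = 1.998 × 62.36 × 798 / 24.0 = 4143 torr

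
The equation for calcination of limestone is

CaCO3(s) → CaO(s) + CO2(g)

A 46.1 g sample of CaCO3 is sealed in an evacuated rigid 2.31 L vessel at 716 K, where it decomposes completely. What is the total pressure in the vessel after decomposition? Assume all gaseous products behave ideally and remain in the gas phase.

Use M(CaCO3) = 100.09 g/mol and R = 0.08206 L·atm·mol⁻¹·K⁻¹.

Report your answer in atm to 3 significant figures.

n(CaCO3) = 46.1 / 100.09 = 0.4606 mol
n(gas produced) = (1/1) × 0.4606 = 0.4606 mol
P = nRT/V = 0.4606 × 0.08206 × 716 / 2.31 = 11.72 atm

11.7 atm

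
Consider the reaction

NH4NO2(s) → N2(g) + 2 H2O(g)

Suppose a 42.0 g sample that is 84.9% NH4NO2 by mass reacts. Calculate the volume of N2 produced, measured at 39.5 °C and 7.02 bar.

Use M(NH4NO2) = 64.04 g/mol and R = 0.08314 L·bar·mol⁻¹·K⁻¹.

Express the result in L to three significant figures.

mass of NH4NO2 = 42.0 × 84.9/100 = 35.66 g
n(NH4NO2) = 35.66 / 64.04 = 0.5568 mol
n(N2) = (1/1) × 0.5568 = 0.5568 mol
V = nRT/P = 0.5568 × 0.08314 × 312.65 / 7.02 = 2.062 L

2.06 L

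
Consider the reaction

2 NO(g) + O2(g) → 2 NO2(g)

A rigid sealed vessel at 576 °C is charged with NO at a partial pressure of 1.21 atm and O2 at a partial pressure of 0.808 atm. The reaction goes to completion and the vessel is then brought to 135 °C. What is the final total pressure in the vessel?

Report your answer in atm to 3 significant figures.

With V and T fixed, P_i ∝ n_i, so the mole ratios apply directly to partial pressures at 576 °C.
P(O2) required for 1.21 atm of NO = (1/2) × 1.21 = 0.6050 atm; available 0.808 atm, so NO is limiting.
P(O2) remaining = 0.808 − (1/2) × 1.21 = 0.2030 atm
P(gaseous products) = (2)/2 × 1.21 = 1.210 atm
P_total at 576 °C = 0.2030 + 1.210 = 1.413 atm
Scaling to 135 °C: P = 1.413 × 408.15/849.15 = 0.6792 atm

0.679 atm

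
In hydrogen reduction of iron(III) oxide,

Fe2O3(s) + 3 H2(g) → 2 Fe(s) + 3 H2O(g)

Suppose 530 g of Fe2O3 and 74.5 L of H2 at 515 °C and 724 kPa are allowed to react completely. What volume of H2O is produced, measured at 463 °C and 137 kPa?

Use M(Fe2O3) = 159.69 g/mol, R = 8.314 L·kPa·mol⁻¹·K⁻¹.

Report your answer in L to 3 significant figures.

368 L

n(Fe2O3) = 530 / 159.69 = 3.319 mol
n(H2) = PV/RT = (724 × 74.5) / (8.314 × 788.15) = 8.231 mol
For 3.319 mol Fe2O3, stoichiometry requires (3/1) × 3.319 = 9.957 mol H2; 8.231 mol is available, so H2 is limiting.
n(H2O) = (3/3) × 8.231 = 8.231 mol
V(H2O) = nRT/P = 8.231 × 8.314 × 736.15 / 137 = 367.7 L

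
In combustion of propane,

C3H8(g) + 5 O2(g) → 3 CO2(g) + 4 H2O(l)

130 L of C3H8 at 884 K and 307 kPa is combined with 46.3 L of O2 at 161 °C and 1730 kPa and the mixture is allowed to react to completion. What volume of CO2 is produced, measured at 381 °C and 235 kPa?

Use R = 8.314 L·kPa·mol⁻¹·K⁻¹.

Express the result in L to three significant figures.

n(C3H8) = PV/RT = (307 × 130) / (8.314 × 884) = 5.430 mol
n(O2) = PV/RT = (1730 × 46.3) / (8.314 × 434.15) = 22.19 mol
For 5.430 mol C3H8, stoichiometry requires (5/1) × 5.430 = 27.15 mol O2; 22.19 mol is available, so O2 is limiting.
n(CO2) = (3/5) × 22.19 = 13.31 mol
V(CO2) = nRT/P = 13.31 × 8.314 × 654.15 / 235 = 308.0 L

308 L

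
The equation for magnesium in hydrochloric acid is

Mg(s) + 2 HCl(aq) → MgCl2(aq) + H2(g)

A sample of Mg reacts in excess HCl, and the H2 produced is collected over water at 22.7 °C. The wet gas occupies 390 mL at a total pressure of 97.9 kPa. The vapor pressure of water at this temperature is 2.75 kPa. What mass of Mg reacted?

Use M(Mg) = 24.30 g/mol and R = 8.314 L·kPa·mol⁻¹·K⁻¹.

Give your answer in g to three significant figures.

0.367 g

P(H2) = 97.9 − 2.75 = 95.15 kPa
n(H2) = PV/RT = (95.15 × 0.3900) / (8.314 × 295.85) = 0.01509 mol
n(Mg) = (1/1) × 0.01509 = 0.01509 mol
m(Mg) = 0.01509 × 24.30 = 0.3667 g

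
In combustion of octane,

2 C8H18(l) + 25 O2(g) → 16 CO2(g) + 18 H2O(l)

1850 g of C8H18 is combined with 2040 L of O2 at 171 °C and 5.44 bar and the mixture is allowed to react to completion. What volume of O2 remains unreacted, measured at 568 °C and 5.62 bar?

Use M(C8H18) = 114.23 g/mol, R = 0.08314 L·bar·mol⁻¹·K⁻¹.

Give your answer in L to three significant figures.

n(C8H18) = 1850 / 114.23 = 16.20 mol
n(O2) = PV/RT = (5.44 × 2040) / (0.08314 × 444.15) = 300.5 mol
For 16.20 mol C8H18, stoichiometry requires (25/2) × 16.20 = 202.5 mol O2; 300.5 mol is available, so C8H18 is limiting.
n(O2) consumed = (25/2) × 16.20 = 202.5 mol; remaining = 300.5 − 202.5 = 98.00 mol
V(O2) = nRT/P = 98.00 × 0.08314 × 841.15 / 5.62 = 1219 L

1220 L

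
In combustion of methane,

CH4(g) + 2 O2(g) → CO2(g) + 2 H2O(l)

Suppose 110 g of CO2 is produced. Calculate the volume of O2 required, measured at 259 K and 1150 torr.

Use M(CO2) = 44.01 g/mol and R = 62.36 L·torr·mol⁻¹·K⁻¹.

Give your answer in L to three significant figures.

70.2 L

n(CO2) = 110.0 / 44.01 = 2.499 mol
n(O2) = (2/1) × 2.499 = 4.998 mol
V = nRT/P = 4.998 × 62.36 × 259 / 1150 = 70.19 L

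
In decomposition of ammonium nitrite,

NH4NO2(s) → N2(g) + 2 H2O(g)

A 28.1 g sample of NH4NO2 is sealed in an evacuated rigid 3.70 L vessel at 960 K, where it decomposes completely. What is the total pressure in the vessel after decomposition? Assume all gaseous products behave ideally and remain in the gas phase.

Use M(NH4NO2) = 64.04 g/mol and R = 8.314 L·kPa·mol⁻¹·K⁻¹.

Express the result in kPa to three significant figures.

n(NH4NO2) = 28.1 / 64.04 = 0.4388 mol
n(gas produced) = (3/1) × 0.4388 = 1.316 mol
P = nRT/V = 1.316 × 8.314 × 960 / 3.70 = 2839 kPa

2840 kPa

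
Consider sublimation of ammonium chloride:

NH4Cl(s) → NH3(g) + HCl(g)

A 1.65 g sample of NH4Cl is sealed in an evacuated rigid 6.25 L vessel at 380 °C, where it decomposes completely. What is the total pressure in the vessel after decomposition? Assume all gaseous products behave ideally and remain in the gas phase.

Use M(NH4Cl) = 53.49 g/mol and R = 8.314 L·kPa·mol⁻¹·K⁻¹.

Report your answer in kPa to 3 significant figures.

n(NH4Cl) = 1.65 / 53.49 = 0.03085 mol
n(gas produced) = (2/1) × 0.03085 = 0.06170 mol
P = nRT/V = 0.06170 × 8.314 × 653.15 / 6.25 = 53.61 kPa

53.6 kPa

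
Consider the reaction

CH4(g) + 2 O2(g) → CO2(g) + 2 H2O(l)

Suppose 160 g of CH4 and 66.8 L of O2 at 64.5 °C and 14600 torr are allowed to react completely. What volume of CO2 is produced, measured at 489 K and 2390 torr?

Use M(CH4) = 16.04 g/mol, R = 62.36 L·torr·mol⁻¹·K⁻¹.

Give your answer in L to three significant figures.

127 L

n(CH4) = 160 / 16.04 = 9.975 mol
n(O2) = PV/RT = (14600 × 66.8) / (62.36 × 337.65) = 46.32 mol
For 9.975 mol CH4, stoichiometry requires (2/1) × 9.975 = 19.95 mol O2; 46.32 mol is available, so CH4 is limiting.
n(CO2) = (1/1) × 9.975 = 9.975 mol
V(CO2) = nRT/P = 9.975 × 62.36 × 489 / 2390 = 127.3 L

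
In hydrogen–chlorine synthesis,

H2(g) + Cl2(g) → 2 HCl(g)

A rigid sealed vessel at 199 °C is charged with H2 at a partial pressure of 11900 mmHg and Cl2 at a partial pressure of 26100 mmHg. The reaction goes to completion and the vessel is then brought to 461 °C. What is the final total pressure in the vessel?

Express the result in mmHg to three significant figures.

59100 mmHg

Because the vessel is rigid and T is held at 199 °C, work the stoichiometry in partial pressures (P_i = n_iRT/V).
P(Cl2) required for 11900 mmHg of H2 = (1/1) × 11900 = 11900 mmHg; available 26100 mmHg, so H2 is limiting.
P(Cl2) remaining = 26100 − (1/1) × 11900 = 14200 mmHg
P(gaseous products) = (2)/1 × 11900 = 23800 mmHg
P_total at 199 °C = 14200 + 23800 = 38000 mmHg
Scaling to 461 °C: P = 38000 × 734.15/472.15 = 59090 mmHg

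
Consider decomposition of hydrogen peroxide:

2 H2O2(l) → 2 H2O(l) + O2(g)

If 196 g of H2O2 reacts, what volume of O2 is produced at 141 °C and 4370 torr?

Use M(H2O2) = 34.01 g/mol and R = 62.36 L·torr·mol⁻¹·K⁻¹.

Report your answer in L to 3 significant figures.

n(H2O2) = 196.0 / 34.01 = 5.763 mol
n(O2) = (1/2) × 5.763 = 2.881 mol
V = nRT/P = 2.881 × 62.36 × 414.15 / 4370 = 17.03 L

17.0 L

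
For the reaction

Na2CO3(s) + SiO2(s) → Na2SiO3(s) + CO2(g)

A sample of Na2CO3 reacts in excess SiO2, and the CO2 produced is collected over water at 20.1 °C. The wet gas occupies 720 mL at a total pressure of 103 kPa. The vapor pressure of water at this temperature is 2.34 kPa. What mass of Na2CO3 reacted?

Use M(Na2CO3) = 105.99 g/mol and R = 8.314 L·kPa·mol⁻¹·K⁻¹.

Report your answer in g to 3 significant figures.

P(CO2) = 103 − 2.34 = 100.7 kPa
n(CO2) = PV/RT = (100.7 × 0.7200) / (8.314 × 293.25) = 0.02974 mol
n(Na2CO3) = (1/1) × 0.02974 = 0.02974 mol
m(Na2CO3) = 0.02974 × 105.99 = 3.152 g

3.15 g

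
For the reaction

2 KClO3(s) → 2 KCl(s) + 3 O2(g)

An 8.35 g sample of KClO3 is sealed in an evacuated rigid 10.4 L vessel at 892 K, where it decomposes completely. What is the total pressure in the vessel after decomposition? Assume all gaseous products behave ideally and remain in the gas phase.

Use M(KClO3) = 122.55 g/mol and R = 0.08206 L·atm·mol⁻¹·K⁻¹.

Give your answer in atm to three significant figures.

0.719 atm

n(KClO3) = 8.35 / 122.55 = 0.06814 mol
n(gas produced) = (3/2) × 0.06814 = 0.1022 mol
P = nRT/V = 0.1022 × 0.08206 × 892 / 10.4 = 0.7193 atm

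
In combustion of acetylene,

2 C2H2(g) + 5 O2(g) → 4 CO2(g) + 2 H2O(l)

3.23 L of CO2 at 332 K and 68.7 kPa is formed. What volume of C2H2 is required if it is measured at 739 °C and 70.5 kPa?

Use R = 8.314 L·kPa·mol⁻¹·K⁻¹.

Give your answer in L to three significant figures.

n(CO2) = PV/RT = (68.7 × 3.23) / (8.314 × 332) = 0.08039 mol
n(C2H2) = (2/4) × 0.08039 = 0.04020 mol
V = nRT/P = 0.04020 × 8.314 × 1012.15 / 70.5 = 4.798 L

4.80 L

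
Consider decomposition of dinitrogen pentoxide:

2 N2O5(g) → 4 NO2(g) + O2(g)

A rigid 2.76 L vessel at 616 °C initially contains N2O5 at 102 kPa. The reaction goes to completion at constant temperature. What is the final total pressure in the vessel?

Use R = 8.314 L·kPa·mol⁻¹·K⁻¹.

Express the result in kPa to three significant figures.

At constant T and V, P ∝ n(gas): 2 mol gas → 5 mol gas.
P_final = (5/2) × 102 = 255.0 kPa

255 kPa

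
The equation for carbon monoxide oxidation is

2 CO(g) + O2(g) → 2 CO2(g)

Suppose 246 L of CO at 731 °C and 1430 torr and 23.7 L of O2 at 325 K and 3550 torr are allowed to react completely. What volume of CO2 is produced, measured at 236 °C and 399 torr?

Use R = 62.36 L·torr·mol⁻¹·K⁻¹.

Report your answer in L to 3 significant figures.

n(CO) = PV/RT = (1430 × 246) / (62.36 × 1004.15) = 5.618 mol
n(O2) = PV/RT = (3550 × 23.7) / (62.36 × 325) = 4.151 mol
For 5.618 mol CO, stoichiometry requires (1/2) × 5.618 = 2.809 mol O2; 4.151 mol is available, so CO is limiting.
n(CO2) = (2/2) × 5.618 = 5.618 mol
V(CO2) = nRT/P = 5.618 × 62.36 × 509.15 / 399 = 447.1 L

447 L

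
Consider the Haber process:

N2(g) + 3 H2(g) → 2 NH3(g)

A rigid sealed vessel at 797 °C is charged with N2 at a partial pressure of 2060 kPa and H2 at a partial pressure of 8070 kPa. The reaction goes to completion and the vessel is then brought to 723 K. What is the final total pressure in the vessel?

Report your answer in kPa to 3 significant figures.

4060 kPa

At constant V, partial pressures at 797 °C are proportional to moles, so apply stoichiometry directly to pressures.
P(H2) required for 2060 kPa of N2 = (3/1) × 2060 = 6180 kPa; available 8070 kPa, so N2 is limiting.
P(H2) remaining = 8070 − (3/1) × 2060 = 1890 kPa
P(gaseous products) = (2)/1 × 2060 = 4120 kPa
P_total at 797 °C = 1890 + 4120 = 6010 kPa
Scaling to 723 K: P = 6010 × 723/1070.15 = 4060 kPa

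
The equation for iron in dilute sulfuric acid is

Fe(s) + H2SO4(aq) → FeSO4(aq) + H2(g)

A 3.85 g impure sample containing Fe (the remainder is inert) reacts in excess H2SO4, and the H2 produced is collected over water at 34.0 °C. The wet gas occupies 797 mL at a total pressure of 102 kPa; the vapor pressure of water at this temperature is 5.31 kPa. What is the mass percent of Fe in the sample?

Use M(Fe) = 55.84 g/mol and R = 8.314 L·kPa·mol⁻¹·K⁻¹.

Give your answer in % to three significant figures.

P(H2) = 102 − 5.31 = 96.69 kPa
n(H2) = PV/RT = (96.69 × 0.7970) / (8.314 × 307.15) = 0.03018 mol
n(Fe) = (1/1) × 0.03018 = 0.03018 mol
m(Fe) = 0.03018 × 55.84 = 1.685 g
%Fe = 1.685 / 3.85 × 100 = 43.77%

43.8 %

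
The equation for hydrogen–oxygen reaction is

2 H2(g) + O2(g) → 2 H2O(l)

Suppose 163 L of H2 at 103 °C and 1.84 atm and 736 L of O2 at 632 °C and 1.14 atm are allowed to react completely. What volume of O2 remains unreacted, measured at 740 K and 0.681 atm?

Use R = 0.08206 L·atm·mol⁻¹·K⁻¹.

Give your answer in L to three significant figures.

574 L

n(H2) = PV/RT = (1.84 × 163) / (0.08206 × 376.15) = 9.717 mol
n(O2) = PV/RT = (1.14 × 736) / (0.08206 × 905.15) = 11.30 mol
For 9.717 mol H2, stoichiometry requires (1/2) × 9.717 = 4.859 mol O2; 11.30 mol is available, so H2 is limiting.
n(O2) consumed = (1/2) × 9.717 = 4.859 mol; remaining = 11.30 − 4.859 = 6.441 mol
V(O2) = nRT/P = 6.441 × 0.08206 × 740 / 0.681 = 574.3 L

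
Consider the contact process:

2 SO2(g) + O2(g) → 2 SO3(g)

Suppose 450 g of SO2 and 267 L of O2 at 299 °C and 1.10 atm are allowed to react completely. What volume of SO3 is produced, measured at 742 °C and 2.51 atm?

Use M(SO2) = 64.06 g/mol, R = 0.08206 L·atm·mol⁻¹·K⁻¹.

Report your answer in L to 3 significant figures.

n(SO2) = 450 / 64.06 = 7.025 mol
n(O2) = PV/RT = (1.10 × 267) / (0.08206 × 572.15) = 6.256 mol
For 7.025 mol SO2, stoichiometry requires (1/2) × 7.025 = 3.513 mol O2; 6.256 mol is available, so SO2 is limiting.
n(SO3) = (2/2) × 7.025 = 7.025 mol
V(SO3) = nRT/P = 7.025 × 0.08206 × 1015.15 / 2.51 = 233.1 L

233 L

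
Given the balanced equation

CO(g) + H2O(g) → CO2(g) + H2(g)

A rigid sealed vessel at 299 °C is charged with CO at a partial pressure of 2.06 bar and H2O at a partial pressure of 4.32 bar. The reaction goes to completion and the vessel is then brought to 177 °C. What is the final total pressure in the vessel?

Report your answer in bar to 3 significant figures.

5.02 bar

At constant V, partial pressures at 299 °C are proportional to moles, so apply stoichiometry directly to pressures.
P(H2O) required for 2.06 bar of CO = (1/1) × 2.06 = 2.060 bar; available 4.32 bar, so CO is limiting.
P(H2O) remaining = 4.32 − (1/1) × 2.06 = 2.260 bar
P(gaseous products) = (1+1)/1 × 2.06 = 4.120 bar
P_total at 299 °C = 2.260 + 4.120 = 6.380 bar
Scaling to 177 °C: P = 6.380 × 450.15/572.15 = 5.020 bar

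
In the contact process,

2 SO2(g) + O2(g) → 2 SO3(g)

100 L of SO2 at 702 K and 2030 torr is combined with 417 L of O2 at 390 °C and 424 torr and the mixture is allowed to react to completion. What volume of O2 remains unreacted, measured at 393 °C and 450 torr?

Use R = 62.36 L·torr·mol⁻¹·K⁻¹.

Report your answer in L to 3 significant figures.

n(SO2) = PV/RT = (2030 × 100) / (62.36 × 702) = 4.637 mol
n(O2) = PV/RT = (424 × 417) / (62.36 × 663.15) = 4.275 mol
For 4.637 mol SO2, stoichiometry requires (1/2) × 4.637 = 2.318 mol O2; 4.275 mol is available, so SO2 is limiting.
n(O2) consumed = (1/2) × 4.637 = 2.318 mol; remaining = 4.275 − 2.318 = 1.957 mol
V(O2) = nRT/P = 1.957 × 62.36 × 666.15 / 450 = 180.7 L

181 L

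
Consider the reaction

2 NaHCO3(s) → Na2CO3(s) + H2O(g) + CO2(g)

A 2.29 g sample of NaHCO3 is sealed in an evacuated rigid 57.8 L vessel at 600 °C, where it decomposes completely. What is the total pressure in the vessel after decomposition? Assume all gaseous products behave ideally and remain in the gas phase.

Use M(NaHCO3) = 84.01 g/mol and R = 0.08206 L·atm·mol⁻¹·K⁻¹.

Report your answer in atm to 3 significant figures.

n(NaHCO3) = 2.29 / 84.01 = 0.02726 mol
n(gas produced) = (2/2) × 0.02726 = 0.02726 mol
P = nRT/V = 0.02726 × 0.08206 × 873.15 / 57.8 = 0.03379 atm

0.0338 atm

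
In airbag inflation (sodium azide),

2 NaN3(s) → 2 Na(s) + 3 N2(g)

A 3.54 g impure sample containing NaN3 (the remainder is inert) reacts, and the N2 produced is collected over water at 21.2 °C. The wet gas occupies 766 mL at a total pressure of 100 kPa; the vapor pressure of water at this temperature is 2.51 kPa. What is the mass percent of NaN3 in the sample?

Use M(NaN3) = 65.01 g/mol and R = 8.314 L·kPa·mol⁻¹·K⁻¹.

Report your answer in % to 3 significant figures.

P(N2) = 100 − 2.51 = 97.49 kPa
n(N2) = PV/RT = (97.49 × 0.7660) / (8.314 × 294.35) = 0.03052 mol
n(NaN3) = (2/3) × 0.03052 = 0.02035 mol
m(NaN3) = 0.02035 × 65.01 = 1.323 g
%NaN3 = 1.323 / 3.54 × 100 = 37.37%

37.4 %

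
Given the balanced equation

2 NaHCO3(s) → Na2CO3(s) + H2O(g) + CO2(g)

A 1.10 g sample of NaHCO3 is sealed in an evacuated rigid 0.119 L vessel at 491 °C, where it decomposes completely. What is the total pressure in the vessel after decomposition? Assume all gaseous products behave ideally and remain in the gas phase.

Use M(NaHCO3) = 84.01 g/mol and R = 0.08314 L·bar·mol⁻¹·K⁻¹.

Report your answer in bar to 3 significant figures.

6.99 bar

n(NaHCO3) = 1.10 / 84.01 = 0.01309 mol
n(gas produced) = (2/2) × 0.01309 = 0.01309 mol
P = nRT/V = 0.01309 × 0.08314 × 764.15 / 0.119 = 6.988 bar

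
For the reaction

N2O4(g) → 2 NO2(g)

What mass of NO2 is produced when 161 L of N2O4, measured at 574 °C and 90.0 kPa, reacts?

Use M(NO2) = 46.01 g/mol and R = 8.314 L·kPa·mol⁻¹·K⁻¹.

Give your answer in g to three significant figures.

n(N2O4) = PV/RT = (90.0 × 161) / (8.314 × 847.15) = 2.057 mol
n(NO2) = (2/1) × 2.057 = 4.114 mol
m(NO2) = 4.114 × 46.01 = 189.3 g

189 g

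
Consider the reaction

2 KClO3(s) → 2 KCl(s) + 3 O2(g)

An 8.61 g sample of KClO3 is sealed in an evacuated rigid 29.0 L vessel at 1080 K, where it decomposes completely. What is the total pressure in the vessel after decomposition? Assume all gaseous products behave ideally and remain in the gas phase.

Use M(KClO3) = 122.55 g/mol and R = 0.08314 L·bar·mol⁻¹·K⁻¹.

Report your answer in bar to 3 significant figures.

0.326 bar

n(KClO3) = 8.61 / 122.55 = 0.07026 mol
n(gas produced) = (3/2) × 0.07026 = 0.1054 mol
P = nRT/V = 0.1054 × 0.08314 × 1080 / 29.0 = 0.3263 bar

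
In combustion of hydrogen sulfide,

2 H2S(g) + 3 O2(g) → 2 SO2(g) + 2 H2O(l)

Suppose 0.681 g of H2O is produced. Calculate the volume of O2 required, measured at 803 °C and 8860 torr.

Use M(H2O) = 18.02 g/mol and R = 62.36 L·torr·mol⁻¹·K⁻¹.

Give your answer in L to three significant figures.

0.429 L

n(H2O) = 0.6810 / 18.02 = 0.03779 mol
n(O2) = (3/2) × 0.03779 = 0.05668 mol
V = nRT/P = 0.05668 × 62.36 × 1076.15 / 8860 = 0.4293 L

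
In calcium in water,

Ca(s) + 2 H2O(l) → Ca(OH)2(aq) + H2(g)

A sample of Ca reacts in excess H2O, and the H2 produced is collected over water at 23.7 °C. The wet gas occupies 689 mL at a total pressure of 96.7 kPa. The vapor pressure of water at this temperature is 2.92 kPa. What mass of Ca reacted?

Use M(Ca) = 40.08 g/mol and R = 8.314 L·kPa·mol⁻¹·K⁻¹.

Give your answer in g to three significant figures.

P(H2) = 96.7 − 2.92 = 93.78 kPa
n(H2) = PV/RT = (93.78 × 0.6890) / (8.314 × 296.85) = 0.02618 mol
n(Ca) = (1/1) × 0.02618 = 0.02618 mol
m(Ca) = 0.02618 × 40.08 = 1.049 g

1.05 g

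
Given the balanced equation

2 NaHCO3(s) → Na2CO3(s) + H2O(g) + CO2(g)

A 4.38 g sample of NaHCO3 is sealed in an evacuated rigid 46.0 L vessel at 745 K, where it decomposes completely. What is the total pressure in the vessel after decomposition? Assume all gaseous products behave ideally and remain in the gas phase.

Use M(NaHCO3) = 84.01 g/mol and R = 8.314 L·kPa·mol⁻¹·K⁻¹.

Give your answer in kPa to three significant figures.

n(NaHCO3) = 4.38 / 84.01 = 0.05214 mol
n(gas produced) = (2/2) × 0.05214 = 0.05214 mol
P = nRT/V = 0.05214 × 8.314 × 745 / 46.0 = 7.021 kPa

7.02 kPa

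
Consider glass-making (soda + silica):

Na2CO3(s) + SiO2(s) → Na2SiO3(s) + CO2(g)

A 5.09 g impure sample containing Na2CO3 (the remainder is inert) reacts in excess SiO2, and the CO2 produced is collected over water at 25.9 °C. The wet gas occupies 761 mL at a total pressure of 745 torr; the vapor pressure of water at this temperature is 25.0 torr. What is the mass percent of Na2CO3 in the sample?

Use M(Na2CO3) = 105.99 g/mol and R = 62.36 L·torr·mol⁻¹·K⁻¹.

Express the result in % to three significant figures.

61.2 %

P(CO2) = 745 − 25.0 = 720.0 torr
n(CO2) = PV/RT = (720.0 × 0.7610) / (62.36 × 299.05) = 0.02938 mol
n(Na2CO3) = (1/1) × 0.02938 = 0.02938 mol
m(Na2CO3) = 0.02938 × 105.99 = 3.114 g
%Na2CO3 = 3.114 / 5.09 × 100 = 61.18%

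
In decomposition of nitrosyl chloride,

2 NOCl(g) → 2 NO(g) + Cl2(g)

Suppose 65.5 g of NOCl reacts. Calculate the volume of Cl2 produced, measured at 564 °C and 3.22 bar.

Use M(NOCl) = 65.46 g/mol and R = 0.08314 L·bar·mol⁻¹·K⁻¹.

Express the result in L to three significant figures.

10.8 L

n(NOCl) = 65.50 / 65.46 = 1.001 mol
n(Cl2) = (1/2) × 1.001 = 0.5005 mol
V = nRT/P = 0.5005 × 0.08314 × 837.15 / 3.22 = 10.82 L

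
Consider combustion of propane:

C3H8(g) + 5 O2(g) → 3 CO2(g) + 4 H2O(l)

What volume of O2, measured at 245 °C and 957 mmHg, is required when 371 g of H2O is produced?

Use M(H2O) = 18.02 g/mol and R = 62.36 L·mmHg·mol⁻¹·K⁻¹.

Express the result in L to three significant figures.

869 L

n(H2O) = 371.0 / 18.02 = 20.59 mol
n(O2) = (5/4) × 20.59 = 25.74 mol
V = nRT/P = 25.74 × 62.36 × 518.15 / 957 = 869.1 L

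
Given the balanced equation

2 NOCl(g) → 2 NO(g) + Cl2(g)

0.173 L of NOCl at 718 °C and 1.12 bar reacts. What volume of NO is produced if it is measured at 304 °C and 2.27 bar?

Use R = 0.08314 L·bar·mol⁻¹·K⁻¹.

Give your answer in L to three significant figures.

n(NOCl) = PV/RT = (1.12 × 0.173) / (0.08314 × 991.15) = 0.002351 mol
n(NO) = (2/2) × 0.002351 = 0.002351 mol
V = nRT/P = 0.002351 × 0.08314 × 577.15 / 2.27 = 0.04970 L

0.0497 L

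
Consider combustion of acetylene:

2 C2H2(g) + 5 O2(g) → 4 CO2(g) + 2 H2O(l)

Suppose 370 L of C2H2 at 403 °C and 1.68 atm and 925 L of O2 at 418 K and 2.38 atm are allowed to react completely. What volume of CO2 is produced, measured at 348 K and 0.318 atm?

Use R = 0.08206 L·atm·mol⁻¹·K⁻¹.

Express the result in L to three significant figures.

2010 L

n(C2H2) = PV/RT = (1.68 × 370) / (0.08206 × 676.15) = 11.20 mol
n(O2) = PV/RT = (2.38 × 925) / (0.08206 × 418) = 64.18 mol
For 11.20 mol C2H2, stoichiometry requires (5/2) × 11.20 = 28.00 mol O2; 64.18 mol is available, so C2H2 is limiting.
n(CO2) = (4/2) × 11.20 = 22.40 mol
V(CO2) = nRT/P = 22.40 × 0.08206 × 348 / 0.318 = 2012 L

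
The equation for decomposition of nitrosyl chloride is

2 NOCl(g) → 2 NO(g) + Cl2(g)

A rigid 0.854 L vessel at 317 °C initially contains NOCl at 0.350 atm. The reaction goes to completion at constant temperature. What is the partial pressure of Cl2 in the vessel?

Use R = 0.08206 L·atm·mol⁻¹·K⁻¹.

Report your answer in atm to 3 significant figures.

n(NOCl)₀ = PV/RT = (0.350 × 0.854) / (0.08206 × 590.15) = 0.006172 mol
n(Cl2) = (1/2) × 0.006172 = 0.003086 mol
P(Cl2) = nRT/V = 0.003086 × 0.08206 × 590.15 / 0.854 = 0.1750 atm

0.175 atm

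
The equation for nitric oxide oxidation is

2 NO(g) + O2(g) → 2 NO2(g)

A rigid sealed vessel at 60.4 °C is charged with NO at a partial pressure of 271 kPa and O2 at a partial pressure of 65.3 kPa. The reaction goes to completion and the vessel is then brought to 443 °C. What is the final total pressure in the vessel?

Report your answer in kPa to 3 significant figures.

Because the vessel is rigid and T is held at 60.4 °C, work the stoichiometry in partial pressures (P_i = n_iRT/V).
P(O2) required for 271 kPa of NO = (1/2) × 271 = 135.5 kPa; available 65.3 kPa, so O2 is limiting.
P(NO) remaining = 271 − (2/1) × 65.3 = 140.4 kPa
P(gaseous products) = (2)/1 × 65.3 = 130.6 kPa
P_total at 60.4 °C = 140.4 + 130.6 = 271.0 kPa
Scaling to 443 °C: P = 271.0 × 716.15/333.55 = 581.9 kPa

582 kPa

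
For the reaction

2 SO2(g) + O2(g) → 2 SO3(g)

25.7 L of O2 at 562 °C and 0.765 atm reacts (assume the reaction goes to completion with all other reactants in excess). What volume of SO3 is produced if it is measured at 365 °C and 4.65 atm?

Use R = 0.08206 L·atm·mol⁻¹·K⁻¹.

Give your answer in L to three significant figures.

6.46 L

n(O2) = PV/RT = (0.765 × 25.7) / (0.08206 × 835.15) = 0.2869 mol
n(SO3) = (2/1) × 0.2869 = 0.5738 mol
V = nRT/P = 0.5738 × 0.08206 × 638.15 / 4.65 = 6.462 L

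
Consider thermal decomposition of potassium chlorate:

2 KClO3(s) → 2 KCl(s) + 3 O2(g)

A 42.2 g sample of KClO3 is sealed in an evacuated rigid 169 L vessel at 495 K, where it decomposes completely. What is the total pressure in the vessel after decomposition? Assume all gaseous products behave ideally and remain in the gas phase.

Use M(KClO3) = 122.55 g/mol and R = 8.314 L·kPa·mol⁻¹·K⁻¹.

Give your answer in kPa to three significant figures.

n(KClO3) = 42.2 / 122.55 = 0.3443 mol
n(gas produced) = (3/2) × 0.3443 = 0.5164 mol
P = nRT/V = 0.5164 × 8.314 × 495 / 169 = 12.58 kPa

12.6 kPa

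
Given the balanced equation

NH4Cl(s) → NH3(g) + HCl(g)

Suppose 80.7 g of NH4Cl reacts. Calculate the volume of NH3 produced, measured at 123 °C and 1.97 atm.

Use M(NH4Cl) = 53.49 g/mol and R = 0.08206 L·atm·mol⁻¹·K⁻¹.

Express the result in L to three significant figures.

24.9 L

n(NH4Cl) = 80.70 / 53.49 = 1.509 mol
n(NH3) = (1/1) × 1.509 = 1.509 mol
V = nRT/P = 1.509 × 0.08206 × 396.15 / 1.97 = 24.90 L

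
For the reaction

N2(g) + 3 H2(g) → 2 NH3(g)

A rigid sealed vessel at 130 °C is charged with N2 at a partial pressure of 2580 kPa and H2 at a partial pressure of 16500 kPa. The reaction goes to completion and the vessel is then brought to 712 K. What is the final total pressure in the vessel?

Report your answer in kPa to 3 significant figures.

24600 kPa

With V and T fixed, P_i ∝ n_i, so the mole ratios apply directly to partial pressures at 130 °C.
P(H2) required for 2580 kPa of N2 = (3/1) × 2580 = 7740 kPa; available 16500 kPa, so N2 is limiting.
P(H2) remaining = 16500 − (3/1) × 2580 = 8760 kPa
P(gaseous products) = (2)/1 × 2580 = 5160 kPa
P_total at 130 °C = 8760 + 5160 = 13920 kPa
Scaling to 712 K: P = 13920 × 712/403.15 = 24580 kPa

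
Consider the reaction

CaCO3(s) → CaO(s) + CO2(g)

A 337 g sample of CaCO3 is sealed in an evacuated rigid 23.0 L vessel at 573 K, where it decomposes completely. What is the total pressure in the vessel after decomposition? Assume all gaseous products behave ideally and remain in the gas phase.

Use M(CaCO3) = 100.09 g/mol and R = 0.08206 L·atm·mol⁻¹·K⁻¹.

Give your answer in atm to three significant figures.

n(CaCO3) = 337 / 100.09 = 3.367 mol
n(gas produced) = (1/1) × 3.367 = 3.367 mol
P = nRT/V = 3.367 × 0.08206 × 573 / 23.0 = 6.883 atm

6.88 atm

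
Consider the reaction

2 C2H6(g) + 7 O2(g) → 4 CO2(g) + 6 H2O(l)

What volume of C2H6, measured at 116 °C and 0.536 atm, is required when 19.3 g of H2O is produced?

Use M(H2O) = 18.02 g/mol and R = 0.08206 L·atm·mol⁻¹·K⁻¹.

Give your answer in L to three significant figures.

n(H2O) = 19.30 / 18.02 = 1.071 mol
n(C2H6) = (2/6) × 1.071 = 0.3570 mol
V = nRT/P = 0.3570 × 0.08206 × 389.15 / 0.536 = 21.27 L

21.3 L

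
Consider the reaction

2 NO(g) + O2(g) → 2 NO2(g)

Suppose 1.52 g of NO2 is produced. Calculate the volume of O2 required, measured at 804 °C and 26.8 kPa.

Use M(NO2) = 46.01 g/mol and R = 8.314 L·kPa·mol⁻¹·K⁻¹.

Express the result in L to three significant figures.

5.52 L

n(NO2) = 1.520 / 46.01 = 0.03304 mol
n(O2) = (1/2) × 0.03304 = 0.01652 mol
V = nRT/P = 0.01652 × 8.314 × 1077.15 / 26.8 = 5.520 L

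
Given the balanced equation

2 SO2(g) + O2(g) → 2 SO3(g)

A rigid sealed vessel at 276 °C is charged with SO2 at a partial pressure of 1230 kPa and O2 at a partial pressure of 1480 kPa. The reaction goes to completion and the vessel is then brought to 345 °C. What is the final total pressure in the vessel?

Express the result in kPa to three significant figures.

2360 kPa

At constant V, partial pressures at 276 °C are proportional to moles, so apply stoichiometry directly to pressures.
P(O2) required for 1230 kPa of SO2 = (1/2) × 1230 = 615.0 kPa; available 1480 kPa, so SO2 is limiting.
P(O2) remaining = 1480 − (1/2) × 1230 = 865.0 kPa
P(gaseous products) = (2)/2 × 1230 = 1230 kPa
P_total at 276 °C = 865.0 + 1230 = 2095 kPa
Scaling to 345 °C: P = 2095 × 618.15/549.15 = 2358 kPa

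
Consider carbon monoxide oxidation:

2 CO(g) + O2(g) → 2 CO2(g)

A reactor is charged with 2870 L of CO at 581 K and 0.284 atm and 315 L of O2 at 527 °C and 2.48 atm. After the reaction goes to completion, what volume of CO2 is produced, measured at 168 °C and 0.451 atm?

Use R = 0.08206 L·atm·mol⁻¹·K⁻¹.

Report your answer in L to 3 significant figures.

n(CO) = PV/RT = (0.284 × 2870) / (0.08206 × 581) = 17.10 mol
n(O2) = PV/RT = (2.48 × 315) / (0.08206 × 800.15) = 11.90 mol
For 17.10 mol CO, stoichiometry requires (1/2) × 17.10 = 8.550 mol O2; 11.90 mol is available, so CO is limiting.
n(CO2) = (2/2) × 17.10 = 17.10 mol
V(CO2) = nRT/P = 17.10 × 0.08206 × 441.15 / 0.451 = 1373 L

1370 L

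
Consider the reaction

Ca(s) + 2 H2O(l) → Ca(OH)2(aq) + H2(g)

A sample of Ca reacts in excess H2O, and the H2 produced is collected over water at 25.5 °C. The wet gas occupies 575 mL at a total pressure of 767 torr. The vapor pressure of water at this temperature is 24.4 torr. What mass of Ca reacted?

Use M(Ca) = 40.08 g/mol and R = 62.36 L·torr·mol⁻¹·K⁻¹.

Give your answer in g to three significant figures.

0.919 g

P(H2) = 767 − 24.4 = 742.6 torr
n(H2) = PV/RT = (742.6 × 0.5750) / (62.36 × 298.65) = 0.02293 mol
n(Ca) = (1/1) × 0.02293 = 0.02293 mol
m(Ca) = 0.02293 × 40.08 = 0.9190 g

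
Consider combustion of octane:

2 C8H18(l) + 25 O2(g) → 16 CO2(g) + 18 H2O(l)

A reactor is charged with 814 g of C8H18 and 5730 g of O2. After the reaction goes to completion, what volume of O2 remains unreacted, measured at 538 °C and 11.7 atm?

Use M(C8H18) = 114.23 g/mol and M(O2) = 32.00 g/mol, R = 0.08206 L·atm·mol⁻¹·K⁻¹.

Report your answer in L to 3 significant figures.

n(C8H18) = 814 / 114.23 = 7.126 mol
n(O2) = 5730 / 32.00 = 179.1 mol
For 7.126 mol C8H18, stoichiometry requires (25/2) × 7.126 = 89.08 mol O2; 179.1 mol is available, so C8H18 is limiting.
n(O2) consumed = (25/2) × 7.126 = 89.08 mol; remaining = 179.1 − 89.08 = 90.02 mol
V(O2) = nRT/P = 90.02 × 0.08206 × 811.15 / 11.7 = 512.1 L

512 L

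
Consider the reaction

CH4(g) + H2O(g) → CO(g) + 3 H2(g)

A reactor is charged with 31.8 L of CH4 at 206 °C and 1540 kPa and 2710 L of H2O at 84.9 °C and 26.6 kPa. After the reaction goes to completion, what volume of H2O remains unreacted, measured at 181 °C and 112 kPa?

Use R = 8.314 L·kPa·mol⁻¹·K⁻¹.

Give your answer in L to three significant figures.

n(CH4) = PV/RT = (1540 × 31.8) / (8.314 × 479.15) = 12.29 mol
n(H2O) = PV/RT = (26.6 × 2710) / (8.314 × 358.05) = 24.22 mol
For 12.29 mol CH4, stoichiometry requires (1/1) × 12.29 = 12.29 mol H2O; 24.22 mol is available, so CH4 is limiting.
n(H2O) consumed = (1/1) × 12.29 = 12.29 mol; remaining = 24.22 − 12.29 = 11.93 mol
V(H2O) = nRT/P = 11.93 × 8.314 × 454.15 / 112 = 402.2 L

402 L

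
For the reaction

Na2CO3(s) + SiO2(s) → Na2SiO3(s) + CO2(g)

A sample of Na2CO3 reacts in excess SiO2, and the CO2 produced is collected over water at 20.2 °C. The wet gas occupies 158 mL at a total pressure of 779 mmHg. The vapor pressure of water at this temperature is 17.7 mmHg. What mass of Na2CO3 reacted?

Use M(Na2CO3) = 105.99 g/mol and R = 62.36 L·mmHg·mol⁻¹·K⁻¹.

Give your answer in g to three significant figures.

0.697 g

P(CO2) = 779 − 17.7 = 761.3 mmHg
n(CO2) = PV/RT = (761.3 × 0.1580) / (62.36 × 293.35) = 0.006575 mol
n(Na2CO3) = (1/1) × 0.006575 = 0.006575 mol
m(Na2CO3) = 0.006575 × 105.99 = 0.6969 g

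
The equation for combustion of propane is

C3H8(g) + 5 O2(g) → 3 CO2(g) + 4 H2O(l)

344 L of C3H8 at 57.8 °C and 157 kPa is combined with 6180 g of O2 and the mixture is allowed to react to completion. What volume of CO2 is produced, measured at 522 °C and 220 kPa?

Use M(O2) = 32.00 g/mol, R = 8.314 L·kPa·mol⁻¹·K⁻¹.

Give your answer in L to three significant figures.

1770 L

n(C3H8) = PV/RT = (157 × 344) / (8.314 × 330.95) = 19.63 mol
n(O2) = 6180 / 32.00 = 193.1 mol
For 19.63 mol C3H8, stoichiometry requires (5/1) × 19.63 = 98.15 mol O2; 193.1 mol is available, so C3H8 is limiting.
n(CO2) = (3/1) × 19.63 = 58.89 mol
V(CO2) = nRT/P = 58.89 × 8.314 × 795.15 / 220 = 1770 L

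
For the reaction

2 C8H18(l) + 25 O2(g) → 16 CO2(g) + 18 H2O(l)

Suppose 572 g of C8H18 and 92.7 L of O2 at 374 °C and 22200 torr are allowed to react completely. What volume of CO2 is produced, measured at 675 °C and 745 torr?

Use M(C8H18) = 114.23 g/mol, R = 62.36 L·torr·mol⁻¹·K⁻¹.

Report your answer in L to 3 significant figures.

2590 L

n(C8H18) = 572 / 114.23 = 5.007 mol
n(O2) = PV/RT = (22200 × 92.7) / (62.36 × 647.15) = 50.99 mol
For 5.007 mol C8H18, stoichiometry requires (25/2) × 5.007 = 62.59 mol O2; 50.99 mol is available, so O2 is limiting.
n(CO2) = (16/25) × 50.99 = 32.63 mol
V(CO2) = nRT/P = 32.63 × 62.36 × 948.15 / 745 = 2590 L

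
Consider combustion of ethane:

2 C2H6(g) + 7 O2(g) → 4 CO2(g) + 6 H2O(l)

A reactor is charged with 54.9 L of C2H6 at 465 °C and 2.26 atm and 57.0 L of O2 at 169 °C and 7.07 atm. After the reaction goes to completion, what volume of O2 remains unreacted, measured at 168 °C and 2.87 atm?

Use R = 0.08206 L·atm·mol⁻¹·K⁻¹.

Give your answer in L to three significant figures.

n(C2H6) = PV/RT = (2.26 × 54.9) / (0.08206 × 738.15) = 2.048 mol
n(O2) = PV/RT = (7.07 × 57.0) / (0.08206 × 442.15) = 11.11 mol
For 2.048 mol C2H6, stoichiometry requires (7/2) × 2.048 = 7.168 mol O2; 11.11 mol is available, so C2H6 is limiting.
n(O2) consumed = (7/2) × 2.048 = 7.168 mol; remaining = 11.11 − 7.168 = 3.942 mol
V(O2) = nRT/P = 3.942 × 0.08206 × 441.15 / 2.87 = 49.72 L

49.7 L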